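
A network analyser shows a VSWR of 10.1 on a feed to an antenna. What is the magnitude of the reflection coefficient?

|Γ| = (S − 1)/(S + 1) = (10.1 − 1)/(10.1 + 1) = 9.1/11.1

|Γ| ≈ 0.82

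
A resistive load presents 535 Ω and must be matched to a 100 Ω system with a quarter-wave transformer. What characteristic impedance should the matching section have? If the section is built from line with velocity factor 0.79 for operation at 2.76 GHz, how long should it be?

Z_qwt ≈ 231 Ω; length ≈ 2.15 cm

Z_qwt = √(Z_0·R_L) = √(100 × 535) = √53500
λ = 0.79·c/f = 0.0859 m, so l = λ/4 = 0.0215 m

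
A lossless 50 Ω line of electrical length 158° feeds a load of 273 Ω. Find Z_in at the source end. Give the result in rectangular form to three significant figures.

tan(βl) = tan(158°) = -0.404
Z_in = Z_0·(Z_L + jZ_0·tanβl)/(Z_0 + jZ_L·tanβl)
     = 50·(273 − j20.2)/(50 − j110)

Z_in ≈ 54.1 + j99.2 Ω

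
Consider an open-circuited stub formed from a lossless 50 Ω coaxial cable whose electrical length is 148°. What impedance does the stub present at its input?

tan(βl) = -0.625
For an open-circuited stub, Z_in = −jZ_0·cot(βl) = −jZ_0/tan(βl)

Z_in ≈ +j80 Ω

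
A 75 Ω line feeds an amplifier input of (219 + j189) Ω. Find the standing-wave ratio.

Γ = (Z_L − Z_0)/(Z_L + Z_0) = (144 + j189)/(294 + j189)
|Γ| = 238/350 = 0.68
VSWR = (1 + |Γ|)/(1 − |Γ|) = 1.68/0.32

VSWR ≈ 5.25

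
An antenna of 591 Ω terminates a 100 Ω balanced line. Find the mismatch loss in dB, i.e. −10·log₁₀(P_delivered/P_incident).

mismatch loss ≈ 3.05 dB

Γ = (591 − 100)/(591 + 100) = 0.711
|Γ|² = 0.505, so P_del/P_inc = 1 − |Γ|² = 0.495
ML = −10·log₁₀(1 − |Γ|²)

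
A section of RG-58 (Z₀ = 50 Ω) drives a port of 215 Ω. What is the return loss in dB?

Γ = (215 − 50)/(215 + 50) = 0.623
RL = −20·log₁₀|Γ| = −20·log₁₀(0.623)

RL ≈ 4.12 dB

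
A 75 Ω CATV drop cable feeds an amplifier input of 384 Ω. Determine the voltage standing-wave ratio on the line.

VSWR ≈ 5.12

Γ = (384 − 75)/(384 + 75) = 0.673
VSWR = (1 + 0.673)/(1 − 0.673)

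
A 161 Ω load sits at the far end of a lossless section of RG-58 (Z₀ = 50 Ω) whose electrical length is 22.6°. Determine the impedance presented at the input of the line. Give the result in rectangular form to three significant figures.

tan(βl) = tan(22.6°) = 0.416
Z_in = Z_0·(Z_L + jZ_0·tanβl)/(Z_0 + jZ_L·tanβl)
     = 50·(161 + j20.8)/(50 + j67)

Z_in ≈ 67.5 − j69.7 Ω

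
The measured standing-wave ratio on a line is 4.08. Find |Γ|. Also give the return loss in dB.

|Γ| ≈ 0.606; return loss ≈ 4.35 dB

|Γ| = (S − 1)/(S + 1) = (4.08 − 1)/(4.08 + 1) = 3.08/5.08
RL = −20·log₁₀|Γ| = −20·log₁₀(0.606)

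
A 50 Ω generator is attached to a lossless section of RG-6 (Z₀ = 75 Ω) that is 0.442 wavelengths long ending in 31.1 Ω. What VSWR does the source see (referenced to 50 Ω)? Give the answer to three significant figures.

VSWR ≈ 1.92

βl = 2π × 0.442 = 159°
tan(βl) = -0.381
Z_in = Z_0·(Z_L + jZ_0·tanβl)/(Z_0 + jZ_L·tanβl) = 34.8 − j23.1 Ω
Γ_s = (Z_in − Z_s)/(Z_in + Z_s) = (-15.2 − j23.1)/(84.8 − j23.1), |Γ_s| = 0.315
VSWR = (1 + |Γ_s|)/(1 − |Γ_s|)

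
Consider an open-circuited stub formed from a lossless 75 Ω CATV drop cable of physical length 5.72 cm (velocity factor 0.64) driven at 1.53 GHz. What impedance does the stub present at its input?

Z_in ≈ +j263 Ω

λ = v/f = 0.64·c / 1.53 GHz = 0.125 m
βl = 2π·l/λ = 2π × 0.456 = 164°
tan(βl) = -0.285
For an open-circuited stub, Z_in = −jZ_0·cot(βl) = −jZ_0/tan(βl)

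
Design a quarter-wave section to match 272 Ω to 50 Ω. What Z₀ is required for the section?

Z_qwt ≈ 117 Ω

Z_qwt = √(Z_0·R_L) = √(50 × 272) = √13600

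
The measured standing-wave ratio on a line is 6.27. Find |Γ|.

|Γ| ≈ 0.725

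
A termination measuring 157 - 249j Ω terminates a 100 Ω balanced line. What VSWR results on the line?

VSWR ≈ 5.99

Γ = (Z_L − Z_0)/(Z_L + Z_0) = (57 − j249)/(257 − j249)
|Γ| = 255/358 = 0.714
VSWR = (1 + |Γ|)/(1 − |Γ|) = 1.71/0.286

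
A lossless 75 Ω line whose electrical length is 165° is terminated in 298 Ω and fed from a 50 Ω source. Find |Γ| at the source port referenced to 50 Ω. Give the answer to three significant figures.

tan(βl) = -0.268
Z_in = Z_0·(Z_L + jZ_0·tanβl)/(Z_0 + jZ_L·tanβl) = 150 + j139 Ω
Γ_s = (Z_in − Z_s)/(Z_in + Z_s) = (99.7 + j139)/(200 + j139), |Γ_s| = 0.704

|Γ| ≈ 0.704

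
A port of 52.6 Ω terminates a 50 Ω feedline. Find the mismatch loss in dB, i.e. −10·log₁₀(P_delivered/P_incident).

mismatch loss ≈ 0.00279 dB

Γ = (52.6 − 50)/(52.6 + 50) = 0.0253
|Γ|² = 0.000642, so P_del/P_inc = 1 − |Γ|² = 0.999
ML = −10·log₁₀(1 − |Γ|²)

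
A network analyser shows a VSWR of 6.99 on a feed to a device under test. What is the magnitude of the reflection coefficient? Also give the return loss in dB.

|Γ| ≈ 0.75; return loss ≈ 2.5 dB

|Γ| = (S − 1)/(S + 1) = (6.99 − 1)/(6.99 + 1) = 5.99/7.99
RL = −20·log₁₀|Γ| = −20·log₁₀(0.75)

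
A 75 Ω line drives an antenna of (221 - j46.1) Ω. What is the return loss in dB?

Γ = (146 − j46.1)/(296 − j46.1), |Γ| = 0.511
RL = −20·log₁₀|Γ| = −20·log₁₀(0.511)

RL ≈ 5.83 dB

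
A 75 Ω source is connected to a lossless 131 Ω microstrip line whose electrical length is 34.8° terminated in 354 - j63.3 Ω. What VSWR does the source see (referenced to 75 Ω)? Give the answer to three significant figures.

VSWR ≈ 3.69

tan(βl) = 0.695
Z_in = Z_0·(Z_L + jZ_0·tanβl)/(Z_0 + jZ_L·tanβl) = 98.8 − j118 Ω
Γ_s = (Z_in − Z_s)/(Z_in + Z_s) = (23.8 − j118)/(174 − j118), |Γ_s| = 0.574
VSWR = (1 + |Γ_s|)/(1 − |Γ_s|)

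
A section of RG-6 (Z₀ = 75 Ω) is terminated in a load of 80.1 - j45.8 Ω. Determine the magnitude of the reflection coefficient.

|Γ| ≈ 0.285

Γ = (Z_L − Z_0)/(Z_L + Z_0) = (5.1 − j45.8)/(155.1 − j45.8)
|Γ| = 46.1/162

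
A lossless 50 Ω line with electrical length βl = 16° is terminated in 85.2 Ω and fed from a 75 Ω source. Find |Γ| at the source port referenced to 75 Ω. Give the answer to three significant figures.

|Γ| ≈ 0.146

tan(βl) = 0.287
Z_in = Z_0·(Z_L + jZ_0·tanβl)/(Z_0 + jZ_L·tanβl) = 74.4 − j22 Ω
Γ_s = (Z_in − Z_s)/(Z_in + Z_s) = (-0.565 − j22)/(149 − j22), |Γ_s| = 0.146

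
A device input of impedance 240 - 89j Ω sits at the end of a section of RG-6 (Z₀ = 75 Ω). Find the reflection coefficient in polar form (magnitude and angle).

Γ = (Z_L − Z_0)/(Z_L + Z_0) = (165 − j89)/(315 − j89)
|Γ| = 187/327 = 0.573

Γ ≈ 0.573 ∠ -12.6°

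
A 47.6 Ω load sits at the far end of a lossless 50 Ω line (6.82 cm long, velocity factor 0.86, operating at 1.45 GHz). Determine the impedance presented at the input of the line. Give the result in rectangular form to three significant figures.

Z_in ≈ 49.7 − j2.43 Ω

λ = v/f = 0.86·c / 1.45 GHz = 0.178 m
βl = 2π·l/λ = 2π × 0.383 = 138°
tan(βl) = tan(138°) = -0.901
Z_in = Z_0·(Z_L + jZ_0·tanβl)/(Z_0 + jZ_L·tanβl)
     = 50·(47.6 − j45)/(50 − j42.9)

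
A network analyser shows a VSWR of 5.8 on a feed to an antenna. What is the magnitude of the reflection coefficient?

|Γ| = (S − 1)/(S + 1) = (5.8 − 1)/(5.8 + 1) = 4.8/6.8

|Γ| ≈ 0.706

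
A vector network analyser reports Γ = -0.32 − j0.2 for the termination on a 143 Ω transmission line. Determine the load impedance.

Z_L ≈ 68.8 − j32.1 Ω

Z_L = Z_0·(1 + Γ)/(1 − Γ) = 143·(0.68 − j0.2)/(1.32 + j0.2)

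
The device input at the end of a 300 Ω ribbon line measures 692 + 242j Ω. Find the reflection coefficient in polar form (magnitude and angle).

Γ ≈ 0.451 ∠ 18°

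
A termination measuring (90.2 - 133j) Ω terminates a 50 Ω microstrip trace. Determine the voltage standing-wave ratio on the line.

Γ = (Z_L − Z_0)/(Z_L + Z_0) = (40.2 − j133)/(140.2 − j133)
|Γ| = 139/193 = 0.719
VSWR = (1 + |Γ|)/(1 − |Γ|) = 1.72/0.281

VSWR ≈ 6.12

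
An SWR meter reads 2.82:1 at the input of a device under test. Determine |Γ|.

|Γ| ≈ 0.476

|Γ| = (S − 1)/(S + 1) = (2.82 − 1)/(2.82 + 1) = 1.82/3.82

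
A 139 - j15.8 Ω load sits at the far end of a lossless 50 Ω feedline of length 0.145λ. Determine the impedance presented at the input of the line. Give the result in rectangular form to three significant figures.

Z_in ≈ 25 − j29 Ω

βl = 2π × 0.145 = 52.2°
tan(βl) = tan(52.2°) = 1.29
Z_in = Z_0·(Z_L + jZ_0·tanβl)/(Z_0 + jZ_L·tanβl)
     = 50·(139 + j48.7)/(70.4 + j179)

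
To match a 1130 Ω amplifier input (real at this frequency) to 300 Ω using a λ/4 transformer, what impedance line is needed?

Z_qwt = √(Z_0·R_L) = √(300 × 1130) = √339000

Z_qwt ≈ 582 Ω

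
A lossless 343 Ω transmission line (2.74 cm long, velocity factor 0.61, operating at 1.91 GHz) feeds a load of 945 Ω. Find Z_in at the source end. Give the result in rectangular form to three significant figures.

λ = v/f = 0.61·c / 1.91 GHz = 0.0958 m
βl = 2π·l/λ = 2π × 0.286 = 103°
tan(βl) = tan(103°) = -4.35
Z_in = Z_0·(Z_L + jZ_0·tanβl)/(Z_0 + jZ_L·tanβl)
     = 343·(945 − j1490)/(343 − j4110)

Z_in ≈ 130 + j68 Ω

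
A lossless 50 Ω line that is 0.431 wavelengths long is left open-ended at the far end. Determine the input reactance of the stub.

βl = 2π × 0.431 = 155°
tan(βl) = -0.463
For an open-ended stub, Z_in = −jZ_0·cot(βl) = −jZ_0/tan(βl)

X_in ≈ 108 Ω (inductive)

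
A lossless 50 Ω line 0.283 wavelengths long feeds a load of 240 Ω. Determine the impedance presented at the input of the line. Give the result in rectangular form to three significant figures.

βl = 2π × 0.283 = 102°
tan(βl) = tan(102°) = -4.75
Z_in = Z_0·(Z_L + jZ_0·tanβl)/(Z_0 + jZ_L·tanβl)
     = 50·(240 − j238)/(50 − j1140)

Z_in ≈ 10.9 + j10 Ω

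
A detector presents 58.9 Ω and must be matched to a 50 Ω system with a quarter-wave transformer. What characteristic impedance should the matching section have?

Z_qwt = √(Z_0·R_L) = √(50 × 58.9) = √2945

Z_qwt ≈ 54.3 Ω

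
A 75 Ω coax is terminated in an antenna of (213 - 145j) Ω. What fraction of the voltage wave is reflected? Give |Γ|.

|Γ| ≈ 0.621

Γ = (Z_L − Z_0)/(Z_L + Z_0) = (138 − j145)/(288 − j145)
|Γ| = 200/322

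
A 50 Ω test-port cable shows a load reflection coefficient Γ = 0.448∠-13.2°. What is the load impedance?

Z_L ≈ 122 − j31.2 Ω

Z_L = Z_0·(1 + Γ)/(1 − Γ) = 50·(1.44 − j0.102)/(0.564 + j0.102)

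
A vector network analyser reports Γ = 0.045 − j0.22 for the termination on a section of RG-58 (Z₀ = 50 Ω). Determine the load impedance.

Z_L = Z_0·(1 + Γ)/(1 − Γ) = 50·(1.04 − j0.22)/(0.955 + j0.22)

Z_L ≈ 49.4 − j22.9 Ω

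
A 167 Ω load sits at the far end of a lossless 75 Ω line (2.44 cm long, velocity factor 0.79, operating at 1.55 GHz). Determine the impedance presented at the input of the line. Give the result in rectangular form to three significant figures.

Z_in ≈ 43.8 − j35.3 Ω

λ = v/f = 0.79·c / 1.55 GHz = 0.153 m
βl = 2π·l/λ = 2π × 0.16 = 57.4°
tan(βl) = tan(57.4°) = 1.57
Z_in = Z_0·(Z_L + jZ_0·tanβl)/(Z_0 + jZ_L·tanβl)
     = 75·(167 + j117)/(75 + j262)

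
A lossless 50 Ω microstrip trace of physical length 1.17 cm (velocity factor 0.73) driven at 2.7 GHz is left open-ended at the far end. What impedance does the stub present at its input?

Z_in ≈ −j39.2 Ω

λ = v/f = 0.73·c / 2.7 GHz = 0.0811 m
βl = 2π·l/λ = 2π × 0.144 = 51.9°
tan(βl) = 1.28
For an open-ended stub, Z_in = −jZ_0·cot(βl) = −jZ_0/tan(βl)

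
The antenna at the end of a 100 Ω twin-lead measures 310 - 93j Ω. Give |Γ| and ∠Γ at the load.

Γ = (Z_L − Z_0)/(Z_L + Z_0) = (210 − j93)/(410 − j93)
|Γ| = 230/420 = 0.546

Γ ≈ 0.546 ∠ -11.1°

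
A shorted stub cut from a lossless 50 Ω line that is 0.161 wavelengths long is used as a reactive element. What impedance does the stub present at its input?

Z_in ≈ +j79.9 Ω

βl = 2π × 0.161 = 58°
tan(βl) = 1.6
For a shorted stub, Z_in = jZ_0·tan(βl)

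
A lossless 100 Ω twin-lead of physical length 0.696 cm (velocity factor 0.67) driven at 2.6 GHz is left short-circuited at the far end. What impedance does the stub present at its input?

Z_in ≈ +j63.5 Ω

λ = v/f = 0.67·c / 2.6 GHz = 0.0773 m
βl = 2π·l/λ = 2π × 0.09 = 32.4°
tan(βl) = 0.635
For a short-circuited stub, Z_in = jZ_0·tan(βl)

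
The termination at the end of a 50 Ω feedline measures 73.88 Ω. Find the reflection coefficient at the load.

Γ = (Z_L − Z_0)/(Z_L + Z_0) = (73.88 − 50)/(73.88 + 50) = 23.88/123.9

Γ = 0.193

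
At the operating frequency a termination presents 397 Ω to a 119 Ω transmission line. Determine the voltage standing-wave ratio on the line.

For a purely resistive load, VSWR = R_L/Z_0 or Z_0/R_L (whichever > 1) = 397/119

VSWR ≈ 3.34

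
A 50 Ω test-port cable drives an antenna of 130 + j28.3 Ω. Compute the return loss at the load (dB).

Γ = (80 + j28.3)/(180 + j28.3), |Γ| = 0.466
RL = −20·log₁₀|Γ| = −20·log₁₀(0.466)

RL ≈ 6.64 dB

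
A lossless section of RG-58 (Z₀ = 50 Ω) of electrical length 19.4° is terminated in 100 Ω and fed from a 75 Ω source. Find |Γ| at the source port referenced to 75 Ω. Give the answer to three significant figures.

|Γ| ≈ 0.229

tan(βl) = 0.352
Z_in = Z_0·(Z_L + jZ_0·tanβl)/(Z_0 + jZ_L·tanβl) = 75.1 − j35.3 Ω
Γ_s = (Z_in − Z_s)/(Z_in + Z_s) = (0.132 − j35.3)/(150 − j35.3), |Γ_s| = 0.229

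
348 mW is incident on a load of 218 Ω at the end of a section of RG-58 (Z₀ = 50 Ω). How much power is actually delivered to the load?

P_delivered ≈ 211 mW

Γ = (218 − 50)/(218 + 50) = 0.627
|Γ|² = 0.393
P_refl = |Γ|²·P_inc = 137 mW, P_del = (1 − |Γ|²)·P_inc = 211 mW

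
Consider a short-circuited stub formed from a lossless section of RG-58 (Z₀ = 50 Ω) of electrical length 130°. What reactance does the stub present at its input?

X_in ≈ -59.6 Ω (capacitive)

tan(βl) = -1.19
For a short-circuited stub, Z_in = jZ_0·tan(βl)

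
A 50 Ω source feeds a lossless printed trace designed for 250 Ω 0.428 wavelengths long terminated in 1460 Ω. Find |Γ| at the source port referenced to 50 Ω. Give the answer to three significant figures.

βl = 2π × 0.428 = 154°
tan(βl) = -0.486
Z_in = Z_0·(Z_L + jZ_0·tanβl)/(Z_0 + jZ_L·tanβl) = 199 + j444 Ω
Γ_s = (Z_in − Z_s)/(Z_in + Z_s) = (149 + j444)/(249 + j444), |Γ_s| = 0.92

|Γ| ≈ 0.92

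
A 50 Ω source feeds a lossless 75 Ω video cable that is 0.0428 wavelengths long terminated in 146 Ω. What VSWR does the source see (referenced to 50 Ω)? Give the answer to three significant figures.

βl = 2π × 0.0428 = 15.4°
tan(βl) = 0.276
Z_in = Z_0·(Z_L + jZ_0·tanβl)/(Z_0 + jZ_L·tanβl) = 122 − j44.8 Ω
Γ_s = (Z_in − Z_s)/(Z_in + Z_s) = (72 − j44.8)/(172 − j44.8), |Γ_s| = 0.477
VSWR = (1 + |Γ_s|)/(1 − |Γ_s|)

VSWR ≈ 2.82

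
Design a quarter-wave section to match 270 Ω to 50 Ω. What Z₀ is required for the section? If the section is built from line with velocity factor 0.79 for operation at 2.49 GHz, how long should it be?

Z_qwt ≈ 116 Ω; length ≈ 2.38 cm

Z_qwt = √(Z_0·R_L) = √(50 × 270) = √13500
λ = 0.79·c/f = 0.0952 m, so l = λ/4 = 0.0238 m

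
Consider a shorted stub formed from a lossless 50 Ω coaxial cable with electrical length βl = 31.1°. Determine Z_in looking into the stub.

Z_in ≈ +j30.2 Ω

tan(βl) = 0.603
For a shorted stub, Z_in = jZ_0·tan(βl)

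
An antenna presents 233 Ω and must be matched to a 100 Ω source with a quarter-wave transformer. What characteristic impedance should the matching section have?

Z_qwt = √(Z_0·R_L) = √(100 × 233) = √23300

Z_qwt ≈ 153 Ω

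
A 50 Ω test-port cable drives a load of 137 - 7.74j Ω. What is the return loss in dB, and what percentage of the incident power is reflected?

Γ = (87 − j7.74)/(187 − j7.74), |Γ| = 0.467
RL = −20·log₁₀(0.467) = 6.62 dB
P_refl/P_inc = |Γ|² = 0.218

RL ≈ 6.62 dB; 21.8% of incident power reflected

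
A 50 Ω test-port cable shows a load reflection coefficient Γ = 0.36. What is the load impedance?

Z_L = Z_0·(1 + Γ)/(1 − Γ) = 50·(1.36)/(0.64)

Z_L ≈ 106 Ω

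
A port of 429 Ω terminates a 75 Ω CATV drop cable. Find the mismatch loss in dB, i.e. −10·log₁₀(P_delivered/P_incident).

mismatch loss ≈ 2.95 dB

Γ = (429 − 75)/(429 + 75) = 0.702
|Γ|² = 0.493, so P_del/P_inc = 1 − |Γ|² = 0.507
ML = −10·log₁₀(1 − |Γ|²)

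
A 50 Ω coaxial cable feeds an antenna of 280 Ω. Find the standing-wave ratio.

Γ = (280 − 50)/(280 + 50) = 0.697
VSWR = (1 + 0.697)/(1 − 0.697)

VSWR ≈ 5.6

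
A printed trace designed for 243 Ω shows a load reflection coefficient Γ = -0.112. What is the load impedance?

Z_L = Z_0·(1 + Γ)/(1 − Γ) = 243·(0.888)/(1.11)

Z_L ≈ 194 Ω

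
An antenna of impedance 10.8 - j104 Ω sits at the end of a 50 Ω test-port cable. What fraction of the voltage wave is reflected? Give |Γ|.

|Γ| ≈ 0.923

Γ = (Z_L − Z_0)/(Z_L + Z_0) = (-39.2 − j104)/(60.8 − j104)
|Γ| = 111/120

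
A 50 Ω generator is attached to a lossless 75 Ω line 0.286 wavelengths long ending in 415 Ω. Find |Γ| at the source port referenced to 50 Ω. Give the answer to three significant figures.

|Γ| ≈ 0.594

βl = 2π × 0.286 = 103°
tan(βl) = -4.35
Z_in = Z_0·(Z_L + jZ_0·tanβl)/(Z_0 + jZ_L·tanβl) = 14.2 + j16.7 Ω
Γ_s = (Z_in − Z_s)/(Z_in + Z_s) = (-35.8 + j16.7)/(64.2 + j16.7), |Γ_s| = 0.594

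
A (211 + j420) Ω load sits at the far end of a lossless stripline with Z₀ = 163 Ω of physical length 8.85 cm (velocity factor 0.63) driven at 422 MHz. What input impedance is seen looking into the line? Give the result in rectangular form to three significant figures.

λ = v/f = 0.63·c / 422 MHz = 0.448 m
βl = 2π·l/λ = 2π × 0.198 = 71.1°
tan(βl) = tan(71.1°) = 2.93
Z_in = Z_0·(Z_L + jZ_0·tanβl)/(Z_0 + jZ_L·tanβl)
     = 163·(211 + j897)/(-1070 + j618)

Z_in ≈ 35.3 − j117 Ω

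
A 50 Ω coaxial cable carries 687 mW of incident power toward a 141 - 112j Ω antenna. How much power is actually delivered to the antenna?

|Γ| = |(91 − j112)/(191 − j112)| = 0.652
|Γ|² = 0.425
P_refl = |Γ|²·P_inc = 292 mW, P_del = (1 − |Γ|²)·P_inc = 395 mW

P_delivered ≈ 395 mW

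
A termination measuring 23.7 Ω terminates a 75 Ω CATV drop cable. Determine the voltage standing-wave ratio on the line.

Γ = (23.7 − 75)/(23.7 + 75) = -0.52
VSWR = (1 + 0.52)/(1 − 0.52)

VSWR ≈ 3.16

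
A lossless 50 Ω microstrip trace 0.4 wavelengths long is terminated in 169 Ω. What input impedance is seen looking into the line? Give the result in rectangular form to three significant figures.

Z_in ≈ 36.7 + j53.9 Ω

βl = 2π × 0.4 = 144°
tan(βl) = tan(144°) = -0.727
Z_in = Z_0·(Z_L + jZ_0·tanβl)/(Z_0 + jZ_L·tanβl)
     = 50·(169 − j36.3)/(50 − j123)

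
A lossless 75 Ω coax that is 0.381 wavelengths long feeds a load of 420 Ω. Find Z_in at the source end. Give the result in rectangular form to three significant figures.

Z_in ≈ 27.9 + j75.5 Ω

βl = 2π × 0.381 = 137°
tan(βl) = tan(137°) = -0.927
Z_in = Z_0·(Z_L + jZ_0·tanβl)/(Z_0 + jZ_L·tanβl)
     = 75·(420 − j69.5)/(75 − j389)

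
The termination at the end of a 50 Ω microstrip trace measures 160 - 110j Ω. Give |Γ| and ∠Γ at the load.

Γ ≈ 0.656 ∠ -17.4°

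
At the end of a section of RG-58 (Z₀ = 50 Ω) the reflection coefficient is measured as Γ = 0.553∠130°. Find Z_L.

Z_L ≈ 17.2 + j21 Ω

Z_L = Z_0·(1 + Γ)/(1 − Γ) = 50·(0.645 + j0.424)/(1.36 − j0.424)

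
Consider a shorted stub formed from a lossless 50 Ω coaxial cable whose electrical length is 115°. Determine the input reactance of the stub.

tan(βl) = -2.14
For a shorted stub, Z_in = jZ_0·tan(βl)

X_in ≈ -107 Ω (capacitive)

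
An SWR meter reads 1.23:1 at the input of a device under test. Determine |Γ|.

|Γ| = (S − 1)/(S + 1) = (1.23 − 1)/(1.23 + 1) = 0.23/2.23

|Γ| ≈ 0.103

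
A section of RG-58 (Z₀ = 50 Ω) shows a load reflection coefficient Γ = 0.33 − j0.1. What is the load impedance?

Z_L = Z_0·(1 + Γ)/(1 − Γ) = 50·(1.33 − j0.1)/(0.67 + j0.1)

Z_L ≈ 96 − j21.8 Ω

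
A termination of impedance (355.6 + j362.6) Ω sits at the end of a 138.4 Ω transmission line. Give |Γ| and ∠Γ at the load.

Γ ≈ 0.69 ∠ 22.8°

Γ = (Z_L − Z_0)/(Z_L + Z_0) = (217.2 + j362.6)/(494 + j362.6)
|Γ| = 423/613 = 0.69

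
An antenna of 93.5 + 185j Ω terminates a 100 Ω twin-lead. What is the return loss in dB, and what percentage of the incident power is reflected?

RL ≈ 3.2 dB; 47.8% of incident power reflected

Γ = (-6.5 + j185)/(193.5 + j185), |Γ| = 0.691
RL = −20·log₁₀(0.691) = 3.2 dB
P_refl/P_inc = |Γ|² = 0.478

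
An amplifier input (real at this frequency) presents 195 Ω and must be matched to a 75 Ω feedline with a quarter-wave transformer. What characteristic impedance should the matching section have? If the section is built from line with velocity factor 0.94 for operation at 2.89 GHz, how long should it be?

Z_qwt = √(Z_0·R_L) = √(75 × 195) = √14620
λ = 0.94·c/f = 0.0976 m, so l = λ/4 = 0.0244 m

Z_qwt ≈ 121 Ω; length ≈ 2.44 cm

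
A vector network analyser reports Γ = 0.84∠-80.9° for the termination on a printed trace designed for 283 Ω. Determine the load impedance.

Z_L = Z_0·(1 + Γ)/(1 − Γ) = 283·(1.13 − j0.829)/(0.867 + j0.829)

Z_L ≈ 57.9 − j326 Ω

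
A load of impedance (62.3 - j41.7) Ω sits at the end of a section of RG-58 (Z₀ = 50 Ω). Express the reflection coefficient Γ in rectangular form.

Γ ≈ 0.217 − j0.291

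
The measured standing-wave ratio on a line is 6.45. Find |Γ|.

|Γ| ≈ 0.732

|Γ| = (S − 1)/(S + 1) = (6.45 − 1)/(6.45 + 1) = 5.45/7.45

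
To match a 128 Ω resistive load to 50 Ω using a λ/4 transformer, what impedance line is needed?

Z_qwt = √(Z_0·R_L) = √(50 × 128) = √6400

Z_qwt ≈ 80 Ω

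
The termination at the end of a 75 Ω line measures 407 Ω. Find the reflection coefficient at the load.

Γ = 0.689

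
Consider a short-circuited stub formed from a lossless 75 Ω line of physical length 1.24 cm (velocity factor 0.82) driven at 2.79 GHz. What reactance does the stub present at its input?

λ = v/f = 0.82·c / 2.79 GHz = 0.0882 m
βl = 2π·l/λ = 2π × 0.141 = 50.6°
tan(βl) = 1.22
For a short-circuited stub, Z_in = jZ_0·tan(βl)

X_in ≈ 91.4 Ω (inductive)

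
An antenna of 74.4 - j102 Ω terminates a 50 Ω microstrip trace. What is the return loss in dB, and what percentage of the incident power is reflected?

Γ = (24.4 − j102)/(124.4 − j102), |Γ| = 0.652
RL = −20·log₁₀(0.652) = 3.72 dB
P_refl/P_inc = |Γ|² = 0.425

RL ≈ 3.72 dB; 42.5% of incident power reflected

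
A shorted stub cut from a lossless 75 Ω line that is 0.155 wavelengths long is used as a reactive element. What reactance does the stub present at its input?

βl = 2π × 0.155 = 55.8°
tan(βl) = 1.47
For a shorted stub, Z_in = jZ_0·tan(βl)

X_in ≈ 110 Ω (inductive)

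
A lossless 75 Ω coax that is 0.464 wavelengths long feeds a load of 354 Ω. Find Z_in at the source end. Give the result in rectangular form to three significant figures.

Z_in ≈ 171 + j168 Ω

βl = 2π × 0.464 = 167°
tan(βl) = tan(167°) = -0.23
Z_in = Z_0·(Z_L + jZ_0·tanβl)/(Z_0 + jZ_L·tanβl)
     = 75·(354 − j17.3)/(75 − j81.5)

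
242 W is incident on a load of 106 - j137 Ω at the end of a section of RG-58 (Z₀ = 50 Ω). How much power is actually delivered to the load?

|Γ| = |(56 − j137)/(156 − j137)| = 0.713
|Γ|² = 0.508
P_refl = |Γ|²·P_inc = 123 W, P_del = (1 − |Γ|²)·P_inc = 119 W

P_delivered ≈ 119 W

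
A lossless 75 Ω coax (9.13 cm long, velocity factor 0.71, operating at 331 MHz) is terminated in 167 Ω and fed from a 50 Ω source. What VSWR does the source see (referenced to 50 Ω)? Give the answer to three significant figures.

VSWR ≈ 2.31

λ = v/f = 0.71·c / 331 MHz = 0.644 m
βl = 2π·l/λ = 2π × 0.142 = 51.1°
tan(βl) = 1.24
Z_in = Z_0·(Z_L + jZ_0·tanβl)/(Z_0 + jZ_L·tanβl) = 49.2 − j42.7 Ω
Γ_s = (Z_in − Z_s)/(Z_in + Z_s) = (-0.82 − j42.7)/(99.2 − j42.7), |Γ_s| = 0.396
VSWR = (1 + |Γ_s|)/(1 − |Γ_s|)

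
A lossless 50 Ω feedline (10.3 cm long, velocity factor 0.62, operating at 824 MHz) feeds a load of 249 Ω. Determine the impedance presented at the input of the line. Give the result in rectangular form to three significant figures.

λ = v/f = 0.62·c / 824 MHz = 0.226 m
βl = 2π·l/λ = 2π × 0.456 = 164°
tan(βl) = tan(164°) = -0.282
Z_in = Z_0·(Z_L + jZ_0·tanβl)/(Z_0 + jZ_L·tanβl)
     = 50·(249 − j14.1)/(50 − j70.1)

Z_in ≈ 90.6 + j113 Ω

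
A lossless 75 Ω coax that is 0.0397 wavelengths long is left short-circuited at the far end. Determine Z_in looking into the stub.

βl = 2π × 0.0397 = 14.3°
tan(βl) = 0.255
For a short-circuited stub, Z_in = jZ_0·tan(βl)

Z_in ≈ +j19.1 Ω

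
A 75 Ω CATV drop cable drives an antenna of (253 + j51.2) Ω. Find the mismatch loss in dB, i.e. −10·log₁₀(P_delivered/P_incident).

mismatch loss ≈ 1.62 dB

Γ = (178 + j51.2)/(328 + j51.2), |Γ| = 0.558
|Γ|² = 0.311, so P_del/P_inc = 1 − |Γ|² = 0.689
ML = −10·log₁₀(1 − |Γ|²)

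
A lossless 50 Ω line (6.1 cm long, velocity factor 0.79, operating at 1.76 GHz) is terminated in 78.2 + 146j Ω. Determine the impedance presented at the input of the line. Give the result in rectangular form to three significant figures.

λ = v/f = 0.79·c / 1.76 GHz = 0.135 m
βl = 2π·l/λ = 2π × 0.453 = 163°
tan(βl) = tan(163°) = -0.304
Z_in = Z_0·(Z_L + jZ_0·tanβl)/(Z_0 + jZ_L·tanβl)
     = 50·(78.2 + j131)/(94.4 − j23.8)

Z_in ≈ 22.5 + j74.9 Ω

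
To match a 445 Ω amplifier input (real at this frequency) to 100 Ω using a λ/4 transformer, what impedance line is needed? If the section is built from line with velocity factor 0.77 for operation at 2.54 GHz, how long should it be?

Z_qwt ≈ 211 Ω; length ≈ 2.27 cm

Z_qwt = √(Z_0·R_L) = √(100 × 445) = √44500
λ = 0.77·c/f = 0.0909 m, so l = λ/4 = 0.0227 m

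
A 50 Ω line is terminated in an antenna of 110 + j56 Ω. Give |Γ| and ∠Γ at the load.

Γ = (Z_L − Z_0)/(Z_L + Z_0) = (60 + j56)/(160 + j56)
|Γ| = 82.1/170 = 0.484

Γ ≈ 0.484 ∠ 23.7°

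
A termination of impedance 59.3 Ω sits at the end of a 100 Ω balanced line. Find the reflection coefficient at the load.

Γ = -0.255

Γ = (Z_L − Z_0)/(Z_L + Z_0) = (59.3 − 100)/(59.3 + 100) = -40.7/159.3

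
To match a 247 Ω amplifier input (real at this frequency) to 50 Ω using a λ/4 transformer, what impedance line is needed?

Z_qwt ≈ 111 Ω

Z_qwt = √(Z_0·R_L) = √(50 × 247) = √12350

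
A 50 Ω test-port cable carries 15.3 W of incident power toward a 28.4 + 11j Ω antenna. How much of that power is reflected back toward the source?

P_reflected ≈ 1.43 W

|Γ| = |(-21.6 + j11)/(78.4 + j11)| = 0.306
|Γ|² = 0.0937
P_refl = |Γ|²·P_inc = 1.43 W, P_del = (1 − |Γ|²)·P_inc = 13.9 W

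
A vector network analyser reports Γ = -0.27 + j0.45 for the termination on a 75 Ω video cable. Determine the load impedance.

Z_L = Z_0·(1 + Γ)/(1 − Γ) = 75·(0.73 + j0.45)/(1.27 − j0.45)

Z_L ≈ 29.9 + j37.2 Ω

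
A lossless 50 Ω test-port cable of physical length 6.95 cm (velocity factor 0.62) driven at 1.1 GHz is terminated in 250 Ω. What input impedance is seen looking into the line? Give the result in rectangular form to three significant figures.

λ = v/f = 0.62·c / 1.1 GHz = 0.169 m
βl = 2π·l/λ = 2π × 0.411 = 148°
tan(βl) = tan(148°) = -0.626
Z_in = Z_0·(Z_L + jZ_0·tanβl)/(Z_0 + jZ_L·tanβl)
     = 50·(250 − j31.3)/(50 − j156)

Z_in ≈ 32.3 + j69.6 Ω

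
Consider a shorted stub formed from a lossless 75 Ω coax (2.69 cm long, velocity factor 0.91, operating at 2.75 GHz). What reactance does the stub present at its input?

λ = v/f = 0.91·c / 2.75 GHz = 0.0993 m
βl = 2π·l/λ = 2π × 0.271 = 97.5°
tan(βl) = -7.55
For a shorted stub, Z_in = jZ_0·tan(βl)

X_in ≈ -566 Ω (capacitive)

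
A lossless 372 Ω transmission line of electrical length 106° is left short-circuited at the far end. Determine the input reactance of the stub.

X_in ≈ -1300 Ω (capacitive)

tan(βl) = -3.49
For a short-circuited stub, Z_in = jZ_0·tan(βl)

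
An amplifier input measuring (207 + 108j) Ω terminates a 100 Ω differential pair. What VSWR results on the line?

Γ = (Z_L − Z_0)/(Z_L + Z_0) = (107 + j108)/(307 + j108)
|Γ| = 152/325 = 0.467
VSWR = (1 + |Γ|)/(1 − |Γ|) = 1.47/0.533

VSWR ≈ 2.75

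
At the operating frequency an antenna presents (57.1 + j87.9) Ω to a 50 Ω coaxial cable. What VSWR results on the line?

VSWR ≈ 4.5

Γ = (Z_L − Z_0)/(Z_L + Z_0) = (7.1 + j87.9)/(107.1 + j87.9)
|Γ| = 88.2/139 = 0.636
VSWR = (1 + |Γ|)/(1 − |Γ|) = 1.64/0.364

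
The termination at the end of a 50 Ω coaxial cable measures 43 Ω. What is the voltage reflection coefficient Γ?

Γ = (Z_L − Z_0)/(Z_L + Z_0) = (43 − 50)/(43 + 50) = -7/93

Γ = -0.0753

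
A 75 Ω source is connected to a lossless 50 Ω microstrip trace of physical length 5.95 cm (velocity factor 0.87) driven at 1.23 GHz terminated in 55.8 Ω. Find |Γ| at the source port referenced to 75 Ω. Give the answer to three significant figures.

|Γ| ≈ 0.249

λ = v/f = 0.87·c / 1.23 GHz = 0.212 m
βl = 2π·l/λ = 2π × 0.28 = 101°
tan(βl) = -5.17
Z_in = Z_0·(Z_L + jZ_0·tanβl)/(Z_0 + jZ_L·tanβl) = 45.1 + j1.85 Ω
Γ_s = (Z_in − Z_s)/(Z_in + Z_s) = (-29.9 + j1.85)/(120 + j1.85), |Γ_s| = 0.249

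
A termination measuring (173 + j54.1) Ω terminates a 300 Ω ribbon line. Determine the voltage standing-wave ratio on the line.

VSWR ≈ 1.82

Γ = (Z_L − Z_0)/(Z_L + Z_0) = (-127 + j54.1)/(473 + j54.1)
|Γ| = 138/476 = 0.29
VSWR = (1 + |Γ|)/(1 − |Γ|) = 1.29/0.71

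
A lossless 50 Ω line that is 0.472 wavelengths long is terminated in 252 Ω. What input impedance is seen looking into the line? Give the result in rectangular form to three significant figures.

βl = 2π × 0.472 = 170°
tan(βl) = tan(170°) = -0.178
Z_in = Z_0·(Z_L + jZ_0·tanβl)/(Z_0 + jZ_L·tanβl)
     = 50·(252 − j8.89)/(50 − j44.8)

Z_in ≈ 144 + j120 Ω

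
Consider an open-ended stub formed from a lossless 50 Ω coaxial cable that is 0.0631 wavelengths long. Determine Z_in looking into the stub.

βl = 2π × 0.0631 = 22.7°
tan(βl) = 0.419
For an open-ended stub, Z_in = −jZ_0·cot(βl) = −jZ_0/tan(βl)

Z_in ≈ −j119 Ω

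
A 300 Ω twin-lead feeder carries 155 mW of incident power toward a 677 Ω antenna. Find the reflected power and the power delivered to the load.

Γ = (677 − 300)/(677 + 300) = 0.386
|Γ|² = 0.149
P_refl = |Γ|²·P_inc = 23.1 mW, P_del = (1 − |Γ|²)·P_inc = 132 mW

P_reflected ≈ 23.1 mW; P_delivered ≈ 132 mW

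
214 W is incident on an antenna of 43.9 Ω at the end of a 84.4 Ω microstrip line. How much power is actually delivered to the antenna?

Γ = (43.9 − 84.4)/(43.9 + 84.4) = -0.316
|Γ|² = 0.0996
P_refl = |Γ|²·P_inc = 21.3 W, P_del = (1 − |Γ|²)·P_inc = 193 W

P_delivered ≈ 193 W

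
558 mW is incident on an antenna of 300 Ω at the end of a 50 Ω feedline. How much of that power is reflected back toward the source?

P_reflected ≈ 285 mW

Γ = (300 − 50)/(300 + 50) = 0.714
|Γ|² = 0.51
P_refl = |Γ|²·P_inc = 285 mW, P_del = (1 − |Γ|²)·P_inc = 273 mW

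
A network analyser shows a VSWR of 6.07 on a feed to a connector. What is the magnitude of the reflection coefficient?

|Γ| ≈ 0.717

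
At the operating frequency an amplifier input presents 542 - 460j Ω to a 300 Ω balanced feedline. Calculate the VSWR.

VSWR ≈ 3.36

Γ = (Z_L − Z_0)/(Z_L + Z_0) = (242 − j460)/(842 − j460)
|Γ| = 520/959 = 0.542
VSWR = (1 + |Γ|)/(1 − |Γ|) = 1.54/0.458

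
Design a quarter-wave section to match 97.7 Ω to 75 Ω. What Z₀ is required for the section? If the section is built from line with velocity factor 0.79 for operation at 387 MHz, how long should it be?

Z_qwt ≈ 85.6 Ω; length ≈ 15.3 cm

Z_qwt = √(Z_0·R_L) = √(75 × 97.7) = √7328
λ = 0.79·c/f = 0.612 m, so l = λ/4 = 0.153 m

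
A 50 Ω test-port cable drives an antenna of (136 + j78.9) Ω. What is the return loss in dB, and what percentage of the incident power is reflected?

Γ = (86 + j78.9)/(186 + j78.9), |Γ| = 0.578
RL = −20·log₁₀(0.578) = 4.77 dB
P_refl/P_inc = |Γ|² = 0.334

RL ≈ 4.77 dB; 33.4% of incident power reflected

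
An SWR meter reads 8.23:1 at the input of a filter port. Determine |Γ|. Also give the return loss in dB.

|Γ| = (S − 1)/(S + 1) = (8.23 − 1)/(8.23 + 1) = 7.23/9.23
RL = −20·log₁₀|Γ| = −20·log₁₀(0.783)

|Γ| ≈ 0.783; return loss ≈ 2.12 dB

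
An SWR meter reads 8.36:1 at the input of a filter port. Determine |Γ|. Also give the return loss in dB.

|Γ| ≈ 0.786; return loss ≈ 2.09 dB

|Γ| = (S − 1)/(S + 1) = (8.36 − 1)/(8.36 + 1) = 7.36/9.36
RL = −20·log₁₀|Γ| = −20·log₁₀(0.786)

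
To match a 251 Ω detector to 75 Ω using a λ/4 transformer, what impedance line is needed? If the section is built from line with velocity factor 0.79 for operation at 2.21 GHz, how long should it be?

Z_qwt ≈ 137 Ω; length ≈ 2.68 cm

Z_qwt = √(Z_0·R_L) = √(75 × 251) = √18820
λ = 0.79·c/f = 0.107 m, so l = λ/4 = 0.0268 m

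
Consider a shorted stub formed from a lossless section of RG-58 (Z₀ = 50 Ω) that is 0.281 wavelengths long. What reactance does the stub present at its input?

X_in ≈ -253 Ω (capacitive)

βl = 2π × 0.281 = 101°
tan(βl) = -5.07
For a shorted stub, Z_in = jZ_0·tan(βl)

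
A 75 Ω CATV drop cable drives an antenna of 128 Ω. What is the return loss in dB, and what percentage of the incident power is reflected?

Γ = (128 − 75)/(128 + 75) = 0.261
RL = −20·log₁₀(0.261) = 11.7 dB
P_refl/P_inc = |Γ|² = 0.0682

RL ≈ 11.7 dB; 6.82% of incident power reflected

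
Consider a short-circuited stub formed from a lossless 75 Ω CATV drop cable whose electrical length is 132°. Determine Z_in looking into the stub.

tan(βl) = -1.11
For a short-circuited stub, Z_in = jZ_0·tan(βl)

Z_in ≈ −j83.3 Ω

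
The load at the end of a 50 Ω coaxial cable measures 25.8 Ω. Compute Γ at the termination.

Γ = (Z_L − Z_0)/(Z_L + Z_0) = (25.8 − 50)/(25.8 + 50) = -24.2/75.8

Γ = -0.319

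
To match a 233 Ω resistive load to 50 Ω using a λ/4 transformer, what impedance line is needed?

Z_qwt ≈ 108 Ω

Z_qwt = √(Z_0·R_L) = √(50 × 233) = √11650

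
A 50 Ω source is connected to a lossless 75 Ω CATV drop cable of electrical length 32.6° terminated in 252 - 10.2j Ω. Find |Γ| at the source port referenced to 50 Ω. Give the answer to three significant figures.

tan(βl) = 0.64
Z_in = Z_0·(Z_L + jZ_0·tanβl)/(Z_0 + jZ_L·tanβl) = 61.2 − j86.3 Ω
Γ_s = (Z_in − Z_s)/(Z_in + Z_s) = (11.2 − j86.3)/(111 − j86.3), |Γ_s| = 0.618

|Γ| ≈ 0.618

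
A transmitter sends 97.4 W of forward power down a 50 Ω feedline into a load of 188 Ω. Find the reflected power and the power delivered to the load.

Γ = (188 − 50)/(188 + 50) = 0.58
|Γ|² = 0.336
P_refl = |Γ|²·P_inc = 32.7 W, P_del = (1 − |Γ|²)·P_inc = 64.7 W

P_reflected ≈ 32.7 W; P_delivered ≈ 64.7 W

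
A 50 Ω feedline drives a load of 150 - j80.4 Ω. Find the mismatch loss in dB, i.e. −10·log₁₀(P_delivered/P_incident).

mismatch loss ≈ 1.9 dB

Γ = (100 − j80.4)/(200 − j80.4), |Γ| = 0.595
|Γ|² = 0.354, so P_del/P_inc = 1 − |Γ|² = 0.646
ML = −10·log₁₀(1 − |Γ|²)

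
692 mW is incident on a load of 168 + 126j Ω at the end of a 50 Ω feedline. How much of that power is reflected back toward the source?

|Γ| = |(118 + j126)/(218 + j126)| = 0.686
|Γ|² = 0.47
P_refl = |Γ|²·P_inc = 325 mW, P_del = (1 − |Γ|²)·P_inc = 367 mW

P_reflected ≈ 325 mW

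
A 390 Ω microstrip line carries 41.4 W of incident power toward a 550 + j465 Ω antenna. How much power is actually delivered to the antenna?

P_delivered ≈ 32.3 W

|Γ| = |(160 + j465)/(940 + j465)| = 0.469
|Γ|² = 0.22
P_refl = |Γ|²·P_inc = 9.1 W, P_del = (1 − |Γ|²)·P_inc = 32.3 W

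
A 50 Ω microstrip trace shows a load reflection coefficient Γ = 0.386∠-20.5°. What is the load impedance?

Z_L = Z_0·(1 + Γ)/(1 − Γ) = 50·(1.36 − j0.135)/(0.638 + j0.135)

Z_L ≈ 99.9 − j31.7 Ω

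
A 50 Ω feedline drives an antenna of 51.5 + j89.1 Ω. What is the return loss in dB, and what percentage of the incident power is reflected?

Γ = (1.5 + j89.1)/(101.5 + j89.1), |Γ| = 0.66
RL = −20·log₁₀(0.66) = 3.61 dB
P_refl/P_inc = |Γ|² = 0.435

RL ≈ 3.61 dB; 43.5% of incident power reflected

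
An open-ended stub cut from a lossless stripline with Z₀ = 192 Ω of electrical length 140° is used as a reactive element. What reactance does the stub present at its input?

tan(βl) = -0.839
For an open-ended stub, Z_in = −jZ_0·cot(βl) = −jZ_0/tan(βl)

X_in ≈ 229 Ω (inductive)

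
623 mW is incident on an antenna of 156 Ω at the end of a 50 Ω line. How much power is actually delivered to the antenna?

P_delivered ≈ 458 mW

Γ = (156 − 50)/(156 + 50) = 0.515
|Γ|² = 0.265
P_refl = |Γ|²·P_inc = 165 mW, P_del = (1 − |Γ|²)·P_inc = 458 mW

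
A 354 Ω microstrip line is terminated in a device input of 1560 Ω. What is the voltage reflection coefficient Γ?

Γ = (Z_L − Z_0)/(Z_L + Z_0) = (1560 − 354)/(1560 + 354) = 1206/1914

Γ = 0.63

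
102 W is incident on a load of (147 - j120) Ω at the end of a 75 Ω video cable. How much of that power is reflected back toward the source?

P_reflected ≈ 31.4 W

|Γ| = |(72 − j120)/(222 − j120)| = 0.555
|Γ|² = 0.308
P_refl = |Γ|²·P_inc = 31.4 W, P_del = (1 − |Γ|²)·P_inc = 70.6 W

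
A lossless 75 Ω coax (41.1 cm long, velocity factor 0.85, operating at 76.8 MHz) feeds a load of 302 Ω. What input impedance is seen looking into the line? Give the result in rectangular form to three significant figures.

λ = v/f = 0.85·c / 76.8 MHz = 3.32 m
βl = 2π·l/λ = 2π × 0.124 = 44.6°
tan(βl) = tan(44.6°) = 0.985
Z_in = Z_0·(Z_L + jZ_0·tanβl)/(Z_0 + jZ_L·tanβl)
     = 75·(302 + j73.9)/(75 + j297)

Z_in ≈ 35.6 − j67.2 Ω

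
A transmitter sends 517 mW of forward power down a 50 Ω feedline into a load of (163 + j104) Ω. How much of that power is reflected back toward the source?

|Γ| = |(113 + j104)/(213 + j104)| = 0.648
|Γ|² = 0.42
P_refl = |Γ|²·P_inc = 217 mW, P_del = (1 − |Γ|²)·P_inc = 300 mW

P_reflected ≈ 217 mW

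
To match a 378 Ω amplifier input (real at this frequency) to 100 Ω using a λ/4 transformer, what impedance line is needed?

Z_qwt ≈ 194 Ω

Z_qwt = √(Z_0·R_L) = √(100 × 378) = √37800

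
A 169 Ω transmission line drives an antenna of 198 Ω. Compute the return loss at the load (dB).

RL ≈ 22 dB

Γ = (198 − 169)/(198 + 169) = 0.079
RL = −20·log₁₀|Γ| = −20·log₁₀(0.079)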